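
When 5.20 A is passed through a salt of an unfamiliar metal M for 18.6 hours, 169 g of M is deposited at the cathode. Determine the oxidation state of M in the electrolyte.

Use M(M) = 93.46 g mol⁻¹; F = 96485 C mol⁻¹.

+2

Q = I·t = 5.200 A × 66960 s = 348200 C, so n(e⁻) = 348200/96485 = 3.609 mol.
n(M) deposited = 169 / 93.46 = 1.808 mol.
Electrons per atom = n(e⁻)/n(M) = 3.609 / 1.808 = 2.00 ≈ 2, so the ion is M²⁺.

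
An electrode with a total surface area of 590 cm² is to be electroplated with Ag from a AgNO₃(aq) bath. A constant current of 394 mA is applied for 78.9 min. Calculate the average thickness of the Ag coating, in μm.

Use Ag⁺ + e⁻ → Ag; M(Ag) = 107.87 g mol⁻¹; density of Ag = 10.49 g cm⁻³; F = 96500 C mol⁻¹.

Q = I·t = 0.3940 × 4734.0 = 1865 C; n(e⁻) = 0.01933 mol.
n(Ag) = n(e⁻)/1 = 0.01933 mol, so m = 0.01933 × 107.87 = 2.085 g.
Volume = m/ρ = 2.085 / 10.49 = 0.1988 cm³.
Thickness = V/A = 0.1988 / 590 = 3.37 × 10⁻⁴ cm = 3.37 μm.

3.37 μm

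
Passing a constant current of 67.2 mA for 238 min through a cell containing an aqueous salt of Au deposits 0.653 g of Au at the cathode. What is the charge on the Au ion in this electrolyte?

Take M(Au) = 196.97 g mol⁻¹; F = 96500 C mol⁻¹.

Q = I·t = 0.06720 A × 14280 s = 959.6 C, so n(e⁻) = 959.6/96500 = 0.009944 mol.
n(Au) deposited = 0.653 / 196.97 = 0.003315 mol.
Electrons per atom = n(e⁻)/n(Au) = 0.009944 / 0.003315 = 3.00 ≈ 3, so the ion is Au³⁺.

+3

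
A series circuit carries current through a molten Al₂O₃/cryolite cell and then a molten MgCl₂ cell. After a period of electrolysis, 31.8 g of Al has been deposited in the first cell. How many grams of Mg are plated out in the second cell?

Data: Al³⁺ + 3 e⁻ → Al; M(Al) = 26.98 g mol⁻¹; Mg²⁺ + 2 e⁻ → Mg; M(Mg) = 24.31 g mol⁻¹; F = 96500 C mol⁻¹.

n(Al) = 31.8 / 26.98 = 1.179 mol.
Since Al³⁺ + 3 e⁻ → Al, n(e⁻) passed = 3 × 1.179 = 3.536 mol.
Cells in series carry the same charge, so the same 3.536 mol of electrons passes through cell 2.
Mg²⁺ + 2 e⁻ → Mg, so n(Mg) = 3.536 / 2 = 1.768 mol.
m(Mg) = 1.768 × 24.31 = 43.0 g.

43.0 g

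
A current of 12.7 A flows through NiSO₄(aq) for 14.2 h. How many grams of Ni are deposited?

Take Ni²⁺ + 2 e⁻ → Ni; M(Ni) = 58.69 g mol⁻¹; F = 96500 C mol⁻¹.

Q = I·t = 12.70 A × 51120 s = 649200 C.
n(e⁻) = Q/F = 649200 / 96500 = 6.728 mol.
Ni²⁺ + 2 e⁻ → Ni, so n(Ni) = n(e⁻)/2 = 3.364 mol.
m = n·M = 3.364 × 58.69 = 197 g.

197 g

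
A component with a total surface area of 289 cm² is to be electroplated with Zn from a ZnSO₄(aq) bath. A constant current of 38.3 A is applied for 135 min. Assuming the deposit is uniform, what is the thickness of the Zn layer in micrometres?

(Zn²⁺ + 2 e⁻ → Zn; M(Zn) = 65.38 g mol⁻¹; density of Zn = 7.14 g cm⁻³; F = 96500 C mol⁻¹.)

Q = I·t = 38.30 × 8100.0 = 310200 C; n(e⁻) = 3.215 mol.
n(Zn) = n(e⁻)/2 = 1.607 mol, so m = 1.607 × 65.38 = 105.1 g.
Volume = m/ρ = 105.1 / 7.14 = 14.72 cm³.
Thickness = V/A = 14.72 / 289 = 0.0509 cm = 509 μm.

509 μm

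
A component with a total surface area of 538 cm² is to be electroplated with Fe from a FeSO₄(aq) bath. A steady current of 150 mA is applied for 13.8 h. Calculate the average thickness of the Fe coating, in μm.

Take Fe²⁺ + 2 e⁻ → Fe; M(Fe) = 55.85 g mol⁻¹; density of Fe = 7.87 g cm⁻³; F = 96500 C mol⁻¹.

5.09 μm

Q = I·t = 0.1500 × 49680 = 7452 C; n(e⁻) = 0.07722 mol.
n(Fe) = n(e⁻)/2 = 0.03861 mol, so m = 0.03861 × 55.85 = 2.156 g.
Volume = m/ρ = 2.156 / 7.87 = 0.2740 cm³.
Thickness = V/A = 0.2740 / 538 = 5.09 × 10⁻⁴ cm = 5.09 μm.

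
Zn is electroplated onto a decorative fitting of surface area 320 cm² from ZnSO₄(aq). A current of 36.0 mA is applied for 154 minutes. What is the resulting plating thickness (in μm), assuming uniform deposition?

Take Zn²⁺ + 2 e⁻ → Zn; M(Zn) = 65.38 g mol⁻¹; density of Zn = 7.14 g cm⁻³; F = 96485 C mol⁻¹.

Q = I·t = 0.03600 × 9240.0 = 332.6 C; n(e⁻) = 0.003448 mol.
n(Zn) = n(e⁻)/2 = 0.001724 mol, so m = 0.001724 × 65.38 = 0.1127 g.
Volume = m/ρ = 0.1127 / 7.14 = 0.01578 cm³.
Thickness = V/A = 0.01578 / 320 = 4.93 × 10⁻⁵ cm = 0.493 μm.

0.493 μm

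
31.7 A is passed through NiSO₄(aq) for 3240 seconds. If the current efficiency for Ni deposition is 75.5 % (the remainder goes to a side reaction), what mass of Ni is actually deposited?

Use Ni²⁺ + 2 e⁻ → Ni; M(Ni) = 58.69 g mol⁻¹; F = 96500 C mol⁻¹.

Q = I·t = 31.70 × 3240.0 = 102700 C.
n(e⁻) = 102700/96500 = 1.064 mol; theoretically n(Ni) = 1.064/2 = 0.5322 mol, m_theo = 31.23 g.
At 75.5 % efficiency, m_actual = 0.755 × 31.23 = 23.6 g.

23.6 g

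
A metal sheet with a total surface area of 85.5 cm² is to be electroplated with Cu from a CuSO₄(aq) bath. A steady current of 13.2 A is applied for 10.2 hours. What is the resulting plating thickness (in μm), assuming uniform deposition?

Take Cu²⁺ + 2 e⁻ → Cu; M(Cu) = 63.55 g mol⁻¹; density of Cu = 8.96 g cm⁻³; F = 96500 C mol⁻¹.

2080 μm

Q = I·t = 13.20 × 36720 = 484700 C; n(e⁻) = 5.023 mol.
n(Cu) = n(e⁻)/2 = 2.511 mol, so m = 2.511 × 63.55 = 159.6 g.
Volume = m/ρ = 159.6 / 8.96 = 17.81 cm³.
Thickness = V/A = 17.81 / 85.5 = 0.208 cm = 2080 μm.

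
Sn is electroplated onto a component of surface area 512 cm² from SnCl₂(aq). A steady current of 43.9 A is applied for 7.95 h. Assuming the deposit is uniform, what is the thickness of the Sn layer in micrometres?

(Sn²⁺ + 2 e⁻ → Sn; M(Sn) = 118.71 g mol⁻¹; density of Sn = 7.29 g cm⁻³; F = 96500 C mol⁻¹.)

2070 μm

Q = I·t = 43.90 × 28620 = 1256000 C; n(e⁻) = 13.02 mol.
n(Sn) = n(e⁻)/2 = 6.510 mol, so m = 6.510 × 118.71 = 772.8 g.
Volume = m/ρ = 772.8 / 7.29 = 106.0 cm³.
Thickness = V/A = 106.0 / 512 = 0.207 cm = 2070 μm.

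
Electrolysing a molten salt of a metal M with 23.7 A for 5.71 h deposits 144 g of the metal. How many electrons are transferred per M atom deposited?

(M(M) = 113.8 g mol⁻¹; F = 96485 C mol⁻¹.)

Q = I·t = 23.70 A × 20556 s = 487200 C, so n(e⁻) = 487200/96485 = 5.049 mol.
n(M) deposited = 144 / 113.8 = 1.265 mol.
Electrons per atom = n(e⁻)/n(M) = 5.049 / 1.265 = 3.99 ≈ 4, so the ion is M⁴⁺.

4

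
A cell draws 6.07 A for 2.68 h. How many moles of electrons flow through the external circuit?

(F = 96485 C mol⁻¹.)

Q = I·t = 6.070 A × 9648.0 s = 58560 C.
n(e⁻) = Q/F = 58560 / 96485 = 0.607 mol.

0.607 mol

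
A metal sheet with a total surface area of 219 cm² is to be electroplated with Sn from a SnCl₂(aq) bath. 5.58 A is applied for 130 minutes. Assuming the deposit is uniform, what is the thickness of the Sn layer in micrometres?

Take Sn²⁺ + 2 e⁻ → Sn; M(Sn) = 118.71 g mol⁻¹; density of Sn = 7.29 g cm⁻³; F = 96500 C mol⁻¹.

Q = I·t = 5.580 × 7800.0 = 43520 C; n(e⁻) = 0.4510 mol.
n(Sn) = n(e⁻)/2 = 0.2255 mol, so m = 0.2255 × 118.71 = 26.77 g.
Volume = m/ρ = 26.77 / 7.29 = 3.672 cm³.
Thickness = V/A = 3.672 / 219 = 0.0168 cm = 168 μm.

168 μm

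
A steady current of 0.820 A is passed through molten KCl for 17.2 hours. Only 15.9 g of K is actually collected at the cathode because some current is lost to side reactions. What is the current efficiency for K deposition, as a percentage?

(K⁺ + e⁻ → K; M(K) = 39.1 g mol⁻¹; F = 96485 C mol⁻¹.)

77.3 %

Q = I·t = 0.8200 × 61920 = 50770 C; n(e⁻) = 50770/96485 = 0.5262 mol.
Theoretical n(K) = n(e⁻)/1 = 0.5262 mol, i.e. m_theo = 0.5262 × 39.1 = 20.58 g.
Efficiency = m_actual / m_theo = 15.9 / 20.58 = 77.3 %.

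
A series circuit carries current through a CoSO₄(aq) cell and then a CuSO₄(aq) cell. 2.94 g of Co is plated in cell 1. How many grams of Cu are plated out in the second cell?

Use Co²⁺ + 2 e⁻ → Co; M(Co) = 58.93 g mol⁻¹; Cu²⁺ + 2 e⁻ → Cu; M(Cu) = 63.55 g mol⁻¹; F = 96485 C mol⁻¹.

3.17 g

n(Co) = 2.94 / 58.93 = 0.04989 mol.
Since Co²⁺ + 2 e⁻ → Co, n(e⁻) passed = 2 × 0.04989 = 0.09978 mol.
Cells in series carry the same charge, so the same 0.09978 mol of electrons passes through cell 2.
Cu²⁺ + 2 e⁻ → Cu, so n(Cu) = 0.09978 / 2 = 0.04989 mol.
m(Cu) = 0.04989 × 63.55 = 3.17 g.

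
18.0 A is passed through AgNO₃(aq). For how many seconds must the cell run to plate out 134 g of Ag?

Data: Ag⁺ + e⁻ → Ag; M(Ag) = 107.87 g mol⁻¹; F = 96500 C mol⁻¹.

6660 s

n(Ag) = m/M = 134 / 107.87 = 1.242 mol.
Each Ag atom requires 1 electron, so n(e⁻) = 1 × 1.242 = 1.242 mol.
Q = n(e⁻)·F = 1.242 × 96500 = 119900 C.
t = Q/I = 119900 / 18.00 A = 6660 s.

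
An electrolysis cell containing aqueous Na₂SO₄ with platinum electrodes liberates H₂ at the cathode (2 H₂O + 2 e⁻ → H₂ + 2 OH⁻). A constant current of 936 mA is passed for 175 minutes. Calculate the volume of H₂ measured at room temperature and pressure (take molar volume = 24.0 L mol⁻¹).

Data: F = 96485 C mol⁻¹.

1.22 L

Q = I·t = 0.9360 A × 10500 s = 9828 C.
n(e⁻) = Q/F = 9828 / 96485 = 0.1019 mol.
2 electrons are transferred per H₂ molecule, so n(H₂) = 0.1019 / 2 = 0.05093 mol.
V = n × V_m = 0.05093 × 24.0 = 1.22 L.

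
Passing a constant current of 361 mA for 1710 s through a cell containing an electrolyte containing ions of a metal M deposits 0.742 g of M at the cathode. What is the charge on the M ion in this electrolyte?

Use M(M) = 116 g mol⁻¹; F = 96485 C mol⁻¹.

+1

Q = I·t = 0.3610 A × 1710.0 s = 617.3 C, so n(e⁻) = 617.3/96485 = 0.006398 mol.
n(M) deposited = 0.742 / 116 = 0.006397 mol.
Electrons per atom = n(e⁻)/n(M) = 0.006398 / 0.006397 = 1.00 ≈ 1, so the ion is M⁺.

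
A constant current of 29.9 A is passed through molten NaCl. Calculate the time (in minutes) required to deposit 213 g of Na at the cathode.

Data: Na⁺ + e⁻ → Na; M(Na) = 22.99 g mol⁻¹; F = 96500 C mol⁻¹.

498 min

n(Na) = m/M = 213 / 22.99 = 9.265 mol.
Each Na atom requires 1 electron, so n(e⁻) = 1 × 9.265 = 9.265 mol.
Q = n(e⁻)·F = 9.265 × 96500 = 894100 C.
t = Q/I = 894100 / 29.90 A = 29900 s = 498 min.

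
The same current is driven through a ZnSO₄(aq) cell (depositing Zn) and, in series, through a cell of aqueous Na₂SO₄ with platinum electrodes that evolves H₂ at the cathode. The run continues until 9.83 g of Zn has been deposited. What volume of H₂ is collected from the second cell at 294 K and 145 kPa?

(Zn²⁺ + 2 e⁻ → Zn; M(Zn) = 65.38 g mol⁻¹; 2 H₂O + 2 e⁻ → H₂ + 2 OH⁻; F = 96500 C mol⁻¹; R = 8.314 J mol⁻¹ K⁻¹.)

n(Zn) = 9.83 / 65.38 = 0.1504 mol, so n(e⁻) = 2 × 0.1504 = 0.3007 mol.
The cells are in series, so the same 0.3007 mol of electrons passes through the second cell.
2 H₂O + 2 e⁻ → H₂ + 2 OH⁻ — 2 mol e⁻ per mol H₂, so n(H₂) = 0.3007/2 = 0.1504 mol.
V = nRT/P = (0.1504 × 8.314 × 294) / (145 × 10³) = 0.00253 m³ = 2.53 L.

2.53 L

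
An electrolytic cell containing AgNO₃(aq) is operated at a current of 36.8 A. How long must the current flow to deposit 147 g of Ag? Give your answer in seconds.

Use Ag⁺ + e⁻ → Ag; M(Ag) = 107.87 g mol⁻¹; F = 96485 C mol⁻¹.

n(Ag) = m/M = 147 / 107.87 = 1.363 mol.
Each Ag atom requires 1 electron, so n(e⁻) = 1 × 1.363 = 1.363 mol.
Q = n(e⁻)·F = 1.363 × 96485 = 131500 C.
t = Q/I = 131500 / 36.80 A = 3573 s.

3570 s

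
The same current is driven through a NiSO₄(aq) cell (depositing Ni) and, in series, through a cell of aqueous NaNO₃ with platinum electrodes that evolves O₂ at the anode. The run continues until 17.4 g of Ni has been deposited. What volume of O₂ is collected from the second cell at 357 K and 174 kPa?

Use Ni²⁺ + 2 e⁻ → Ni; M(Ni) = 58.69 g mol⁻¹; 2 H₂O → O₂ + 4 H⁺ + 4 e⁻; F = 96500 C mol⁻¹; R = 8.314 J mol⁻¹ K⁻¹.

n(Ni) = 17.4 / 58.69 = 0.2965 mol, so n(e⁻) = 2 × 0.2965 = 0.5929 mol.
The cells are in series, so the same 0.5929 mol of electrons passes through the second cell.
2 H₂O → O₂ + 4 H⁺ + 4 e⁻ — 4 mol e⁻ per mol O₂, so n(O₂) = 0.5929/4 = 0.1482 mol.
V = nRT/P = (0.1482 × 8.314 × 357) / (174 × 10³) = 0.00253 m³ = 2.53 L.

2.53 L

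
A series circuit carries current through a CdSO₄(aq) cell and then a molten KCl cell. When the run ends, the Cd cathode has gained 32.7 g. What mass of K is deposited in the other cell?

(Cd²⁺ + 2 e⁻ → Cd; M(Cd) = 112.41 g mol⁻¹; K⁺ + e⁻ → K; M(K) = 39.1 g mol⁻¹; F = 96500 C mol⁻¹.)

n(Cd) = 32.7 / 112.41 = 0.2909 mol.
Since Cd²⁺ + 2 e⁻ → Cd, n(e⁻) passed = 2 × 0.2909 = 0.5818 mol.
Cells in series carry the same charge, so the same 0.5818 mol of electrons passes through cell 2.
K⁺ + e⁻ → K, so n(K) = 0.5818 / 1 = 0.5818 mol.
m(K) = 0.5818 × 39.1 = 22.7 g.

22.7 g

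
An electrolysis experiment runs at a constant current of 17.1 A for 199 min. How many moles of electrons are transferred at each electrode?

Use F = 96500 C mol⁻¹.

2.12 mol

Q = I·t = 17.10 A × 11940 s = 204200 C.
n(e⁻) = Q/F = 204200 / 96500 = 2.12 mol.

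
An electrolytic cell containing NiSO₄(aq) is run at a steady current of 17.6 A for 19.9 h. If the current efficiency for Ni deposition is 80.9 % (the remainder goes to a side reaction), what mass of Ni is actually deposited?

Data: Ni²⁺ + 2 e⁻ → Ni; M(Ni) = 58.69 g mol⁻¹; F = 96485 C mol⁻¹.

Q = I·t = 17.60 × 71640 = 1261000 C.
n(e⁻) = 1261000/96485 = 13.07 mol; theoretically n(Ni) = 13.07/2 = 6.534 mol, m_theo = 383.5 g.
At 80.9 % efficiency, m_actual = 0.809 × 383.5 = 310 g.

310 g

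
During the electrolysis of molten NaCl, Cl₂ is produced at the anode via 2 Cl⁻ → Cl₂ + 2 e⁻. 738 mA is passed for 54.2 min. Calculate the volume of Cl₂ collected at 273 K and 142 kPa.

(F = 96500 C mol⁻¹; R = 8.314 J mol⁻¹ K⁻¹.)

Q = I·t = 0.7380 A × 3252.0 s = 2400 C.
n(e⁻) = Q/F = 2400 / 96500 = 0.02487 mol.
2 electrons are transferred per Cl₂ molecule, so n(Cl₂) = 0.02487 / 2 = 0.01244 mol.
V = nRT/P = (0.01244 × 8.314 × 273) / (142 × 10³ Pa) = 1.99 × 10⁻⁴ m³ = 0.199 L.

0.199 L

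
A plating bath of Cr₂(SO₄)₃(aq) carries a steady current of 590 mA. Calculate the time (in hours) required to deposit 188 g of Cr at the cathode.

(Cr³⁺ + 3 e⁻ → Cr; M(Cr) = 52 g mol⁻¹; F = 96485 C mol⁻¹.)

493 h

n(Cr) = m/M = 188 / 52 = 3.615 mol.
Each Cr atom requires 3 electrons, so n(e⁻) = 3 × 3.615 = 10.85 mol.
Q = n(e⁻)·F = 10.85 × 96485 = 1046000 C.
t = Q/I = 1046000 / 0.5900 A = 1774000 s = 493 h.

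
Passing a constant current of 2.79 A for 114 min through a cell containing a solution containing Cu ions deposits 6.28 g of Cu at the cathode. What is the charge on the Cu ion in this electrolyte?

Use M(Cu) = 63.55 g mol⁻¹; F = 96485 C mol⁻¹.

+2

Q = I·t = 2.790 A × 6840.0 s = 19080 C, so n(e⁻) = 19080/96485 = 0.1978 mol.
n(Cu) deposited = 6.28 / 63.55 = 0.09882 mol.
Electrons per atom = n(e⁻)/n(Cu) = 0.1978 / 0.09882 = 2.00 ≈ 2, so the ion is Cu²⁺.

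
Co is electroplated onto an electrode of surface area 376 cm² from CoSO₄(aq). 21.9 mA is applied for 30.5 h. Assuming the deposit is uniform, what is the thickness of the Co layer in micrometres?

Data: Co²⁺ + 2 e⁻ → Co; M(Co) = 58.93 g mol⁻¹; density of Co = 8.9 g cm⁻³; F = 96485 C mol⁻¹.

2.19 μm

Q = I·t = 0.02190 × 109800 = 2405 C; n(e⁻) = 0.02492 mol.
n(Co) = n(e⁻)/2 = 0.01246 mol, so m = 0.01246 × 58.93 = 0.7343 g.
Volume = m/ρ = 0.7343 / 8.9 = 0.08251 cm³.
Thickness = V/A = 0.08251 / 376 = 2.19 × 10⁻⁴ cm = 2.19 μm.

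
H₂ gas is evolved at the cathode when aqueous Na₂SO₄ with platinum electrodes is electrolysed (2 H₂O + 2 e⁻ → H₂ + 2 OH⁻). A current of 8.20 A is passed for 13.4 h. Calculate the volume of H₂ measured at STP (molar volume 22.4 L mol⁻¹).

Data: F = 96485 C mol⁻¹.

Q = I·t = 8.200 A × 48240 s = 395600 C.
n(e⁻) = Q/F = 395600 / 96485 = 4.100 mol.
2 electrons are transferred per H₂ molecule, so n(H₂) = 4.100 / 2 = 2.050 mol.
V = n × V_m = 2.050 × 22.4 = 45.9 L.

45.9 L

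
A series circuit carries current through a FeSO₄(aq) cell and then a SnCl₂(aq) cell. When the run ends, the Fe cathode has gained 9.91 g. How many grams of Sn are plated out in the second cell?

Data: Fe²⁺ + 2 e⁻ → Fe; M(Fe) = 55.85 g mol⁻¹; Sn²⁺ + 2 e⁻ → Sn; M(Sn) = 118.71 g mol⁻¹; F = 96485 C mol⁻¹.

21.1 g

n(Fe) = 9.91 / 55.85 = 0.1774 mol.
Since Fe²⁺ + 2 e⁻ → Fe, n(e⁻) passed = 2 × 0.1774 = 0.3549 mol.
Cells in series carry the same charge, so the same 0.3549 mol of electrons passes through cell 2.
Sn²⁺ + 2 e⁻ → Sn, so n(Sn) = 0.3549 / 2 = 0.1774 mol.
m(Sn) = 0.1774 × 118.71 = 21.1 g.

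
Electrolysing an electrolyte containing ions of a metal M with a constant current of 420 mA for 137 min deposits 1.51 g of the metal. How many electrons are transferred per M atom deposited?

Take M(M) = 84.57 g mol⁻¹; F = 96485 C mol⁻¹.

Q = I·t = 0.4200 A × 8220.0 s = 3452 C, so n(e⁻) = 3452/96485 = 0.03578 mol.
n(M) deposited = 1.51 / 84.57 = 0.01786 mol.
Electrons per atom = n(e⁻)/n(M) = 0.03578 / 0.01786 = 2.00 ≈ 2, so the ion is M²⁺.

2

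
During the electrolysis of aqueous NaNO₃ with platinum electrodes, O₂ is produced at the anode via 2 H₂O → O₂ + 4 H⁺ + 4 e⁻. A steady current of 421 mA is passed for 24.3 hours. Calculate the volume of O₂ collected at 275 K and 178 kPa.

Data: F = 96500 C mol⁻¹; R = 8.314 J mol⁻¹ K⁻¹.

1.23 L

Q = I·t = 0.4210 A × 87480 s = 36830 C.
n(e⁻) = Q/F = 36830 / 96500 = 0.3816 mol.
4 electrons are transferred per O₂ molecule, so n(O₂) = 0.3816 / 4 = 0.09541 mol.
V = nRT/P = (0.09541 × 8.314 × 275) / (178 × 10³ Pa) = 0.00123 m³ = 1.23 L.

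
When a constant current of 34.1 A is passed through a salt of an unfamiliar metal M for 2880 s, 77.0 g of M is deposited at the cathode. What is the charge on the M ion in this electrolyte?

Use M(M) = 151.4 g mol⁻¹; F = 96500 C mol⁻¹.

Q = I·t = 34.10 A × 2880.0 s = 98210 C, so n(e⁻) = 98210/96500 = 1.018 mol.
n(M) deposited = 77.0 / 151.4 = 0.5086 mol.
Electrons per atom = n(e⁻)/n(M) = 1.018 / 0.5086 = 2.00 ≈ 2, so the ion is M²⁺.

+2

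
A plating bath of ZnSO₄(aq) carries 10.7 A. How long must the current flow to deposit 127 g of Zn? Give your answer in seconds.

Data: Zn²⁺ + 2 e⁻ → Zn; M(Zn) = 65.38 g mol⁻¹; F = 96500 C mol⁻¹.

n(Zn) = m/M = 127 / 65.38 = 1.942 mol.
Each Zn atom requires 2 electrons, so n(e⁻) = 2 × 1.942 = 3.885 mol.
Q = n(e⁻)·F = 3.885 × 96500 = 374900 C.
t = Q/I = 374900 / 10.70 A = 35040 s.

35000 s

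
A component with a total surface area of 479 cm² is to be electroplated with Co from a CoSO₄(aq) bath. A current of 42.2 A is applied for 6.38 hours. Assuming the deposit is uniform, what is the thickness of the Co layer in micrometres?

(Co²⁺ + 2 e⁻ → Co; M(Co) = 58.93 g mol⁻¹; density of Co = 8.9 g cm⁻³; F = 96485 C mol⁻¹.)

694 μm

Q = I·t = 42.20 × 22968 = 969200 C; n(e⁻) = 10.05 mol.
n(Co) = n(e⁻)/2 = 5.023 mol, so m = 5.023 × 58.93 = 296.0 g.
Volume = m/ρ = 296.0 / 8.9 = 33.26 cm³.
Thickness = V/A = 33.26 / 479 = 0.0694 cm = 694 μm.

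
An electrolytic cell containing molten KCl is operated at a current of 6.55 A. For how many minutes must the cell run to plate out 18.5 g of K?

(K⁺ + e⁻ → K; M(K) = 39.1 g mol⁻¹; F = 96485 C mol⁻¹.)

n(K) = m/M = 18.5 / 39.1 = 0.4731 mol.
Each K atom requires 1 electron, so n(e⁻) = 1 × 0.4731 = 0.4731 mol.
Q = n(e⁻)·F = 0.4731 × 96485 = 45650 C.
t = Q/I = 45650 / 6.550 A = 6970 s = 116 min.

116 min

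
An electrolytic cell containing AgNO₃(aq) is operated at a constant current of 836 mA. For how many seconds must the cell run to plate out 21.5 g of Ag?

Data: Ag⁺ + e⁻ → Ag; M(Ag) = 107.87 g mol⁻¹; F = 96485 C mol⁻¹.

23000 s

n(Ag) = m/M = 21.5 / 107.87 = 0.1993 mol.
Each Ag atom requires 1 electron, so n(e⁻) = 1 × 0.1993 = 0.1993 mol.
Q = n(e⁻)·F = 0.1993 × 96485 = 19230 C.
t = Q/I = 19230 / 0.8360 A = 23000 s.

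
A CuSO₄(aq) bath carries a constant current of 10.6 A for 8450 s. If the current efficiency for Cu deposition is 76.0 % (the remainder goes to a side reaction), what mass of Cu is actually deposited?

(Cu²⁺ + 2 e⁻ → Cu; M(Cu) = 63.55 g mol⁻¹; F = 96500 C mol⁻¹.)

22.4 g

Q = I·t = 10.60 × 8450.0 = 89570 C.
n(e⁻) = 89570/96500 = 0.9282 mol; theoretically n(Cu) = 0.9282/2 = 0.4641 mol, m_theo = 29.49 g.
At 76.0 % efficiency, m_actual = 0.760 × 29.49 = 22.4 g.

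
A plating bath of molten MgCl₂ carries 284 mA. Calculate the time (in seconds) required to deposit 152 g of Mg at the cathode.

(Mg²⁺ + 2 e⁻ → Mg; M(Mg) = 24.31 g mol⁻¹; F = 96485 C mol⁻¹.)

n(Mg) = m/M = 152 / 24.31 = 6.253 mol.
Each Mg atom requires 2 electrons, so n(e⁻) = 2 × 6.253 = 12.51 mol.
Q = n(e⁻)·F = 12.51 × 96485 = 1207000 C.
t = Q/I = 1207000 / 0.2840 A = 4248000 s.

4.25 × 10⁶ s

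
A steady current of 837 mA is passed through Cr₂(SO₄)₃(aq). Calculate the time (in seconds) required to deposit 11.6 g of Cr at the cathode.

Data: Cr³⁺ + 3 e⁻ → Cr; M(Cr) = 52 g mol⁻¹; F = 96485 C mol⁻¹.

n(Cr) = m/M = 11.6 / 52 = 0.2231 mol.
Each Cr atom requires 3 electrons, so n(e⁻) = 3 × 0.2231 = 0.6692 mol.
Q = n(e⁻)·F = 0.6692 × 96485 = 64570 C.
t = Q/I = 64570 / 0.8370 A = 77150 s.

77100 s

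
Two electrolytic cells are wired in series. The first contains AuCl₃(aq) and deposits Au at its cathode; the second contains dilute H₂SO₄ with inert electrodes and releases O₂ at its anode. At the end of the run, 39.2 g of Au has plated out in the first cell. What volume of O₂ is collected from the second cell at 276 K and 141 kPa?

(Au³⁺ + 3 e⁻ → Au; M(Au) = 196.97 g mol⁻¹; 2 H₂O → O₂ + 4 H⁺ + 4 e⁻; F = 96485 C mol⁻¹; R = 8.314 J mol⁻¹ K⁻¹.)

n(Au) = 39.2 / 196.97 = 0.1990 mol, so n(e⁻) = 3 × 0.1990 = 0.5970 mol.
The cells are in series, so the same 0.5970 mol of electrons passes through the second cell.
2 H₂O → O₂ + 4 H⁺ + 4 e⁻ — 4 mol e⁻ per mol O₂, so n(O₂) = 0.5970/4 = 0.1493 mol.
V = nRT/P = (0.1493 × 8.314 × 276) / (141 × 10³) = 0.00243 m³ = 2.43 L.

2.43 L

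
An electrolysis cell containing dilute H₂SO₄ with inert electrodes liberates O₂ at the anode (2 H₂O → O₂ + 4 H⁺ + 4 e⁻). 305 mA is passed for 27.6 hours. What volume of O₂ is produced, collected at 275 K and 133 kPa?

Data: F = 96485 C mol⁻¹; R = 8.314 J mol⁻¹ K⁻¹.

1.35 L

Q = I·t = 0.3050 A × 99360 s = 30300 C.
n(e⁻) = Q/F = 30300 / 96485 = 0.3141 mol.
4 electrons are transferred per O₂ molecule, so n(O₂) = 0.3141 / 4 = 0.07852 mol.
V = nRT/P = (0.07852 × 8.314 × 275) / (133 × 10³ Pa) = 0.00135 m³ = 1.35 L.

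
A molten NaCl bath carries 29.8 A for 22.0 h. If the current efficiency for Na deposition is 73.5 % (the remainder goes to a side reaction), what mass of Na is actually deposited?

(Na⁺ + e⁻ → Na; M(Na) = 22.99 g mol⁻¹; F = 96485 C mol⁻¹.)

Q = I·t = 29.80 × 79200 = 2360000 C.
n(e⁻) = 2360000/96485 = 24.46 mol; theoretically n(Na) = 24.46/1 = 24.46 mol, m_theo = 562.4 g.
At 73.5 % efficiency, m_actual = 0.735 × 562.4 = 413 g.

413 g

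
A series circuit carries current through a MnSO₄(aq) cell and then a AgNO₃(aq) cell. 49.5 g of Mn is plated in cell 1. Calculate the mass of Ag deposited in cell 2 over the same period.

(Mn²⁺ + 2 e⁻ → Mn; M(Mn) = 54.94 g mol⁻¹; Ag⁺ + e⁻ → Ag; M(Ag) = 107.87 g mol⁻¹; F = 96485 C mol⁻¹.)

194 g

n(Mn) = 49.5 / 54.94 = 0.9010 mol.
Since Mn²⁺ + 2 e⁻ → Mn, n(e⁻) passed = 2 × 0.9010 = 1.802 mol.
Cells in series carry the same charge, so the same 1.802 mol of electrons passes through cell 2.
Ag⁺ + e⁻ → Ag, so n(Ag) = 1.802 / 1 = 1.802 mol.
m(Ag) = 1.802 × 107.87 = 194 g.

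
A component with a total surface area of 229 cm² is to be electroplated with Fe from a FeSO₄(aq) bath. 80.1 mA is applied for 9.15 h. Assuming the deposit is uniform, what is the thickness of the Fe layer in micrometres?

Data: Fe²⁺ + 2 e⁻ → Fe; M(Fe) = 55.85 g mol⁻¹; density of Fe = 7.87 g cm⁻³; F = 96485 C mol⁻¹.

Q = I·t = 0.08010 × 32940 = 2638 C; n(e⁻) = 0.02735 mol.
n(Fe) = n(e⁻)/2 = 0.01367 mol, so m = 0.01367 × 55.85 = 0.7636 g.
Volume = m/ρ = 0.7636 / 7.87 = 0.09703 cm³.
Thickness = V/A = 0.09703 / 229 = 4.24 × 10⁻⁴ cm = 4.24 μm.

4.24 μm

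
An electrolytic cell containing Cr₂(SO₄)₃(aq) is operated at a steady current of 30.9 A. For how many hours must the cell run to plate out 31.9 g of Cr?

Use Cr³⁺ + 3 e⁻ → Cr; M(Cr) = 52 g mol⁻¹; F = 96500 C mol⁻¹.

1.60 h

n(Cr) = m/M = 31.9 / 52 = 0.6135 mol.
Each Cr atom requires 3 electrons, so n(e⁻) = 3 × 0.6135 = 1.840 mol.
Q = n(e⁻)·F = 1.840 × 96500 = 177600 C.
t = Q/I = 177600 / 30.90 A = 5747 s = 1.60 h.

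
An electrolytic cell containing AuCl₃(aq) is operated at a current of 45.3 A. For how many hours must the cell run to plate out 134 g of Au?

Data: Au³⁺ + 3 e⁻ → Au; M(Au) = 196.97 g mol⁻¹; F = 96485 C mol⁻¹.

n(Au) = m/M = 134 / 196.97 = 0.6803 mol.
Each Au atom requires 3 electrons, so n(e⁻) = 3 × 0.6803 = 2.041 mol.
Q = n(e⁻)·F = 2.041 × 96485 = 196900 C.
t = Q/I = 196900 / 45.30 A = 4347 s = 1.21 h.

1.21 h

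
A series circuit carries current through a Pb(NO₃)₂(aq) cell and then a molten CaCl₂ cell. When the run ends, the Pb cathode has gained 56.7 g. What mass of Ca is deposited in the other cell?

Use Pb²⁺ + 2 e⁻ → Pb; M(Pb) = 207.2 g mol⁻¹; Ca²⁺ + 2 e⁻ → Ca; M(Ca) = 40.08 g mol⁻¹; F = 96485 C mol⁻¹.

n(Pb) = 56.7 / 207.2 = 0.2736 mol.
Since Pb²⁺ + 2 e⁻ → Pb, n(e⁻) passed = 2 × 0.2736 = 0.5473 mol.
Cells in series carry the same charge, so the same 0.5473 mol of electrons passes through cell 2.
Ca²⁺ + 2 e⁻ → Ca, so n(Ca) = 0.5473 / 2 = 0.2736 mol.
m(Ca) = 0.2736 × 40.08 = 11.0 g.

11.0 g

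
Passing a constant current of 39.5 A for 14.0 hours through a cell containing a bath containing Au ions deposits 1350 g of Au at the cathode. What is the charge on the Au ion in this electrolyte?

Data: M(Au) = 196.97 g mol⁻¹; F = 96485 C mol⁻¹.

Q = I·t = 39.50 A × 50400 s = 1991000 C, so n(e⁻) = 1991000/96485 = 20.63 mol.
n(Au) deposited = 1350 / 196.97 = 6.854 mol.
Electrons per atom = n(e⁻)/n(Au) = 20.63 / 6.854 = 3.01 ≈ 3, so the ion is Au³⁺.

+3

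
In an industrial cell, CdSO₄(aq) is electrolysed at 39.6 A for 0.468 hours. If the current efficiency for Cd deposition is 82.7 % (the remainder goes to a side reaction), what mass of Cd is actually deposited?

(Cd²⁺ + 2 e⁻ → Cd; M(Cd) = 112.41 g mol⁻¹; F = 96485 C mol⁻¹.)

Q = I·t = 39.60 × 1684.8 = 66720 C.
n(e⁻) = 66720/96485 = 0.6915 mol; theoretically n(Cd) = 0.6915/2 = 0.3457 mol, m_theo = 38.87 g.
At 82.7 % efficiency, m_actual = 0.827 × 38.87 = 32.1 g.

32.1 g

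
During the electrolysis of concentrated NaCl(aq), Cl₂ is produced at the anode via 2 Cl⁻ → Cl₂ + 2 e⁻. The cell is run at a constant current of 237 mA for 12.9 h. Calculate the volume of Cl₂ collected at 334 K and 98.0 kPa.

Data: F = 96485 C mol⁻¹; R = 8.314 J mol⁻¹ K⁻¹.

1.62 L

Q = I·t = 0.2370 A × 46440 s = 11010 C.
n(e⁻) = Q/F = 11010 / 96485 = 0.1141 mol.
2 electrons are transferred per Cl₂ molecule, so n(Cl₂) = 0.1141 / 2 = 0.05704 mol.
V = nRT/P = (0.05704 × 8.314 × 334) / (98.0 × 10³ Pa) = 0.00162 m³ = 1.62 L.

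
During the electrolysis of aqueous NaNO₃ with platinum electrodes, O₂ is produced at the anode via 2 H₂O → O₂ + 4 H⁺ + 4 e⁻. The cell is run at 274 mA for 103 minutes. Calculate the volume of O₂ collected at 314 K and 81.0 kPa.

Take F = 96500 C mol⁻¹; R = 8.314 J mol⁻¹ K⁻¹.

Q = I·t = 0.2740 A × 6180.0 s = 1693 C.
n(e⁻) = Q/F = 1693 / 96500 = 0.01755 mol.
4 electrons are transferred per O₂ molecule, so n(O₂) = 0.01755 / 4 = 0.004387 mol.
V = nRT/P = (0.004387 × 8.314 × 314) / (81.0 × 10³ Pa) = 1.41 × 10⁻⁴ m³ = 0.141 L.

0.141 L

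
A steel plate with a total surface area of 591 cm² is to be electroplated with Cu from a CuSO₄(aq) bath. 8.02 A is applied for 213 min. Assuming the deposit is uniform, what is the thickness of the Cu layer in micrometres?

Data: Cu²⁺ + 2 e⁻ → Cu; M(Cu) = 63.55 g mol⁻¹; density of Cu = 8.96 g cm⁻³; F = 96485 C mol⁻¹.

63.7 μm

Q = I·t = 8.020 × 12780 = 102500 C; n(e⁻) = 1.062 mol.
n(Cu) = n(e⁻)/2 = 0.5311 mol, so m = 0.5311 × 63.55 = 33.75 g.
Volume = m/ρ = 33.75 / 8.96 = 3.767 cm³.
Thickness = V/A = 3.767 / 591 = 0.00637 cm = 63.7 μm.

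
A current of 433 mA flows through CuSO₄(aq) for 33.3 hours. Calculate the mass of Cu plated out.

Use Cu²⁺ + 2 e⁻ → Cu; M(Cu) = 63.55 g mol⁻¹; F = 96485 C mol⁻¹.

17.1 g

Q = I·t = 0.4330 A × 119880 s = 51910 C.
n(e⁻) = Q/F = 51910 / 96485 = 0.5380 mol.
Cu²⁺ + 2 e⁻ → Cu, so n(Cu) = n(e⁻)/2 = 0.2690 mol.
m = n·M = 0.2690 × 63.55 = 17.1 g.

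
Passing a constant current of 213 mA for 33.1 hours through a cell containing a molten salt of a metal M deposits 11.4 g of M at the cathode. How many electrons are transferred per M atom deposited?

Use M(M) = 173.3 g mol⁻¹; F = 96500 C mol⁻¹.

4

Q = I·t = 0.2130 A × 119160 s = 25380 C, so n(e⁻) = 25380/96500 = 0.2630 mol.
n(M) deposited = 11.4 / 173.3 = 0.06578 mol.
Electrons per atom = n(e⁻)/n(M) = 0.2630 / 0.06578 = 4.00 ≈ 4, so the ion is M⁴⁺.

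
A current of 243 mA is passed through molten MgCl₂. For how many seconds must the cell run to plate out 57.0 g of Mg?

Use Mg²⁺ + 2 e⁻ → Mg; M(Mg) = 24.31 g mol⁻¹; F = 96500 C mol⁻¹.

n(Mg) = m/M = 57.0 / 24.31 = 2.345 mol.
Each Mg atom requires 2 electrons, so n(e⁻) = 2 × 2.345 = 4.689 mol.
Q = n(e⁻)·F = 4.689 × 96500 = 452500 C.
t = Q/I = 452500 / 0.2430 A = 1862000 s.

1.86 × 10⁶ s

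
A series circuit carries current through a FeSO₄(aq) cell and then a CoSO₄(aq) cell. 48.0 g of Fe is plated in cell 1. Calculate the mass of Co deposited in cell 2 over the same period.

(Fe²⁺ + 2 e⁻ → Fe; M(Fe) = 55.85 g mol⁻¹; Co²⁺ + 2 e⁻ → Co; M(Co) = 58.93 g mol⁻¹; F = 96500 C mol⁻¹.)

50.6 g

n(Fe) = 48.0 / 55.85 = 0.8594 mol.
Since Fe²⁺ + 2 e⁻ → Fe, n(e⁻) passed = 2 × 0.8594 = 1.719 mol.
Cells in series carry the same charge, so the same 1.719 mol of electrons passes through cell 2.
Co²⁺ + 2 e⁻ → Co, so n(Co) = 1.719 / 2 = 0.8594 mol.
m(Co) = 0.8594 × 58.93 = 50.6 g.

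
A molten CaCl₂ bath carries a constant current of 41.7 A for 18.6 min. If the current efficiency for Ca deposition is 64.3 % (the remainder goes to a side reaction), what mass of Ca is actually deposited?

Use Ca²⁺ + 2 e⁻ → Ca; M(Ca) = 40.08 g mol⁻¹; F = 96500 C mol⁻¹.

6.21 g

Q = I·t = 41.70 × 1116.0 = 46540 C.
n(e⁻) = 46540/96500 = 0.4823 mol; theoretically n(Ca) = 0.4823/2 = 0.2411 mol, m_theo = 9.664 g.
At 64.3 % efficiency, m_actual = 0.643 × 9.664 = 6.21 g.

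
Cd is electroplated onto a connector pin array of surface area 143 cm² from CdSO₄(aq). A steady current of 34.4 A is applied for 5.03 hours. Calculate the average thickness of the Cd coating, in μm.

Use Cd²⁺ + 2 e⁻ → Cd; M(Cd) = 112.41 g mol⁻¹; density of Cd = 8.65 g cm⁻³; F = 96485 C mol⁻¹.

Q = I·t = 34.40 × 18108 = 622900 C; n(e⁻) = 6.456 mol.
n(Cd) = n(e⁻)/2 = 3.228 mol, so m = 3.228 × 112.41 = 362.9 g.
Volume = m/ρ = 362.9 / 8.65 = 41.95 cm³.
Thickness = V/A = 41.95 / 143 = 0.293 cm = 2930 μm.

2930 μm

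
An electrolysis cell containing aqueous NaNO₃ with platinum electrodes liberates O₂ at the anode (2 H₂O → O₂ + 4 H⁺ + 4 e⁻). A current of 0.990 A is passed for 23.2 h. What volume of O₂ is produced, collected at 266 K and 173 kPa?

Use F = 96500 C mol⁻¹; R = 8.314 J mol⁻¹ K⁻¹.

Q = I·t = 0.9900 A × 83520 s = 82680 C.
n(e⁻) = Q/F = 82680 / 96500 = 0.8568 mol.
4 electrons are transferred per O₂ molecule, so n(O₂) = 0.8568 / 4 = 0.2142 mol.
V = nRT/P = (0.2142 × 8.314 × 266) / (173 × 10³ Pa) = 0.00274 m³ = 2.74 L.

2.74 L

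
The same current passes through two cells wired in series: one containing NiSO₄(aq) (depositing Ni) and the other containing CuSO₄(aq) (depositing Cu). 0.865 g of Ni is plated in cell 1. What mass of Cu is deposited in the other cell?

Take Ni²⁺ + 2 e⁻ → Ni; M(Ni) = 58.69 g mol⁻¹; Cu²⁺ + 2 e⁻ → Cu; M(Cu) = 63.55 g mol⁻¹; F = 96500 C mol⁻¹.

n(Ni) = 0.865 / 58.69 = 0.01474 mol.
Since Ni²⁺ + 2 e⁻ → Ni, n(e⁻) passed = 2 × 0.01474 = 0.02948 mol.
Cells in series carry the same charge, so the same 0.02948 mol of electrons passes through cell 2.
Cu²⁺ + 2 e⁻ → Cu, so n(Cu) = 0.02948 / 2 = 0.01474 mol.
m(Cu) = 0.01474 × 63.55 = 0.937 g.

0.937 g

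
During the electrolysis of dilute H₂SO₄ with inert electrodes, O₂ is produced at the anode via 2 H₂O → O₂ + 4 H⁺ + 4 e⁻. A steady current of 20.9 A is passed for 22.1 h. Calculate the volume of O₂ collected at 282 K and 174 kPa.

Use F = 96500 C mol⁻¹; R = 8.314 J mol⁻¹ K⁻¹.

Q = I·t = 20.90 A × 79560 s = 1663000 C.
n(e⁻) = Q/F = 1663000 / 96500 = 17.23 mol.
4 electrons are transferred per O₂ molecule, so n(O₂) = 17.23 / 4 = 4.308 mol.
V = nRT/P = (4.308 × 8.314 × 282) / (174 × 10³ Pa) = 0.0580 m³ = 58.0 L.

58.0 L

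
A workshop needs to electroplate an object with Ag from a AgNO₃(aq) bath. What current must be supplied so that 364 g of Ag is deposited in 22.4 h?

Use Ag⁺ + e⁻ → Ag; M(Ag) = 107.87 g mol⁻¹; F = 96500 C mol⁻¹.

4.04 A

n(Ag) = 364 / 107.87 = 3.374 mol.
n(e⁻) = 1 × 3.374 = 3.374 mol.
Q = n(e⁻)·F = 3.374 × 96500 = 325600 C.
I = Q/t = 325600 / 80640 s = 4.04 A.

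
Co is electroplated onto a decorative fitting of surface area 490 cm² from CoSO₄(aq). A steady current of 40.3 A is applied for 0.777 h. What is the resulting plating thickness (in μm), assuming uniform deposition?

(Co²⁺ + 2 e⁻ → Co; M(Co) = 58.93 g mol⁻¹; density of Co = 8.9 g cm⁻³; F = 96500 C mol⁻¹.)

Q = I·t = 40.30 × 2797.2 = 112700 C; n(e⁻) = 1.168 mol.
n(Co) = n(e⁻)/2 = 0.5841 mol, so m = 0.5841 × 58.93 = 34.42 g.
Volume = m/ρ = 34.42 / 8.9 = 3.867 cm³.
Thickness = V/A = 3.867 / 490 = 0.00789 cm = 78.9 μm.

78.9 μm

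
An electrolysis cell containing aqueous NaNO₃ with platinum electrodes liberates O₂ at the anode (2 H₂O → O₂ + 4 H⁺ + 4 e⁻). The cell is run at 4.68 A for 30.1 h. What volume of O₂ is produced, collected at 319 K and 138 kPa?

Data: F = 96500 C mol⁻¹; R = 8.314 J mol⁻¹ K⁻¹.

25.2 L

Q = I·t = 4.680 A × 108360 s = 507100 C.
n(e⁻) = Q/F = 507100 / 96500 = 5.255 mol.
4 electrons are transferred per O₂ molecule, so n(O₂) = 5.255 / 4 = 1.314 mol.
V = nRT/P = (1.314 × 8.314 × 319) / (138 × 10³ Pa) = 0.0252 m³ = 25.2 L.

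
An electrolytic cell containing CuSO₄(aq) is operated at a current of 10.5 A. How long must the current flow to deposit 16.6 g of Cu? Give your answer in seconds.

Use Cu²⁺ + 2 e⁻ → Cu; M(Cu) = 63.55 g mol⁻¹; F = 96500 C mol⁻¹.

4800 s

n(Cu) = m/M = 16.6 / 63.55 = 0.2612 mol.
Each Cu atom requires 2 electrons, so n(e⁻) = 2 × 0.2612 = 0.5224 mol.
Q = n(e⁻)·F = 0.5224 × 96500 = 50410 C.
t = Q/I = 50410 / 10.50 A = 4801 s.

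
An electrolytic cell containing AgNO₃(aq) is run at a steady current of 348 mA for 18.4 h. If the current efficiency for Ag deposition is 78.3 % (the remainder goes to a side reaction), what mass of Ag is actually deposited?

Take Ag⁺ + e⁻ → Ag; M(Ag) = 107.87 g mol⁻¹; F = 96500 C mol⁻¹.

Q = I·t = 0.3480 × 66240 = 23050 C.
n(e⁻) = 23050/96500 = 0.2389 mol; theoretically n(Ag) = 0.2389/1 = 0.2389 mol, m_theo = 25.77 g.
At 78.3 % efficiency, m_actual = 0.783 × 25.77 = 20.2 g.

20.2 g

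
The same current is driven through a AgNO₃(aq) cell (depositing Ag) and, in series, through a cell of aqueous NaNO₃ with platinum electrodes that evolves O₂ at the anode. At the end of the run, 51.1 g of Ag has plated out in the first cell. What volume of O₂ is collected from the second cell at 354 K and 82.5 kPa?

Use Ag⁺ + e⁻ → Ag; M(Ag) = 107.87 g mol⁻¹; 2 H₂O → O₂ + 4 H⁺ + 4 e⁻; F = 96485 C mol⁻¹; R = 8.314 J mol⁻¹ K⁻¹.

4.22 L

n(Ag) = 51.1 / 107.87 = 0.4737 mol, so n(e⁻) = 1 × 0.4737 = 0.4737 mol.
The cells are in series, so the same 0.4737 mol of electrons passes through the second cell.
2 H₂O → O₂ + 4 H⁺ + 4 e⁻ — 4 mol e⁻ per mol O₂, so n(O₂) = 0.4737/4 = 0.1184 mol.
V = nRT/P = (0.1184 × 8.314 × 354) / (82.5 × 10³) = 0.00422 m³ = 4.22 L.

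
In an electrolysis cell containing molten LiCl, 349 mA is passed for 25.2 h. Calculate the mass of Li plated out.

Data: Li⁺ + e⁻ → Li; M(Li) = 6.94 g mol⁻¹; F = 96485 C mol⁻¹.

Q = I·t = 0.3490 A × 90720 s = 31660 C.
n(e⁻) = Q/F = 31660 / 96485 = 0.3281 mol.
Li⁺ + e⁻ → Li, so n(Li) = n(e⁻)/1 = 0.3281 mol.
m = n·M = 0.3281 × 6.94 = 2.28 g.

2.28 g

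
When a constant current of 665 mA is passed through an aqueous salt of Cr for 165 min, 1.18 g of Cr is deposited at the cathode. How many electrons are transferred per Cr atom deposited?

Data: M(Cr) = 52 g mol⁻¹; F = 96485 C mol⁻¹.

3

Q = I·t = 0.6650 A × 9900.0 s = 6584 C, so n(e⁻) = 6584/96485 = 0.06823 mol.
n(Cr) deposited = 1.18 / 52 = 0.02269 mol.
Electrons per atom = n(e⁻)/n(Cr) = 0.06823 / 0.02269 = 3.01 ≈ 3, so the ion is Cr³⁺.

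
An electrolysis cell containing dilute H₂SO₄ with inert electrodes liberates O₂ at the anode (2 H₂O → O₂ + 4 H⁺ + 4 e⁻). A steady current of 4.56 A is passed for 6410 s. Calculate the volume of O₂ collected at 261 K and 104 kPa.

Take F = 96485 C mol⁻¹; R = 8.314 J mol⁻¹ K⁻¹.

Q = I·t = 4.560 A × 6410.0 s = 29230 C.
n(e⁻) = Q/F = 29230 / 96485 = 0.3029 mol.
4 electrons are transferred per O₂ molecule, so n(O₂) = 0.3029 / 4 = 0.07574 mol.
V = nRT/P = (0.07574 × 8.314 × 261) / (104 × 10³ Pa) = 0.00158 m³ = 1.58 L.

1.58 L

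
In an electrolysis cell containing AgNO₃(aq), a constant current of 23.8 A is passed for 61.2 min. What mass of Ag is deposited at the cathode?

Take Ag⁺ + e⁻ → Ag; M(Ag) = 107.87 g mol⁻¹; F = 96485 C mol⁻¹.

Q = I·t = 23.80 A × 3672.0 s = 87390 C.
n(e⁻) = Q/F = 87390 / 96485 = 0.9058 mol.
Ag⁺ + e⁻ → Ag, so n(Ag) = n(e⁻)/1 = 0.9058 mol.
m = n·M = 0.9058 × 107.87 = 97.7 g.

97.7 g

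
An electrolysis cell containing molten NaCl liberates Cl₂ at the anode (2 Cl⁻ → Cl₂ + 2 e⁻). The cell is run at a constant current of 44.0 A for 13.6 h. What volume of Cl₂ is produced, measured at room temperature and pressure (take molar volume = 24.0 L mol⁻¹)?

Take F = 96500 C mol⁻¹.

268 L

Q = I·t = 44.00 A × 48960 s = 2154000 C.
n(e⁻) = Q/F = 2154000 / 96500 = 22.32 mol.
2 electrons are transferred per Cl₂ molecule, so n(Cl₂) = 22.32 / 2 = 11.16 mol.
V = n × V_m = 11.16 × 24.0 = 268 L.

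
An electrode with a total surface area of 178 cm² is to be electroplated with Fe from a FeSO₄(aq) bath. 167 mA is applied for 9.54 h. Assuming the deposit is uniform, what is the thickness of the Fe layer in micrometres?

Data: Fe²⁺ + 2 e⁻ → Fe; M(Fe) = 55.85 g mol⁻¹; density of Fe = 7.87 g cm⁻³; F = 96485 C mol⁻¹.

Q = I·t = 0.1670 × 34344 = 5735 C; n(e⁻) = 0.05944 mol.
n(Fe) = n(e⁻)/2 = 0.02972 mol, so m = 0.02972 × 55.85 = 1.660 g.
Volume = m/ρ = 1.660 / 7.87 = 0.2109 cm³.
Thickness = V/A = 0.2109 / 178 = 0.00118 cm = 11.8 μm.

11.8 μm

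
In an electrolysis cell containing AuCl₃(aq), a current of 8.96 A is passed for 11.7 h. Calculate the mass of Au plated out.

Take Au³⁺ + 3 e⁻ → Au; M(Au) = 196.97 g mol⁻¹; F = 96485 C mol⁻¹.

Q = I·t = 8.960 A × 42120 s = 377400 C.
n(e⁻) = Q/F = 377400 / 96485 = 3.911 mol.
Au³⁺ + 3 e⁻ → Au, so n(Au) = n(e⁻)/3 = 1.304 mol.
m = n·M = 1.304 × 196.97 = 257 g.

257 g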